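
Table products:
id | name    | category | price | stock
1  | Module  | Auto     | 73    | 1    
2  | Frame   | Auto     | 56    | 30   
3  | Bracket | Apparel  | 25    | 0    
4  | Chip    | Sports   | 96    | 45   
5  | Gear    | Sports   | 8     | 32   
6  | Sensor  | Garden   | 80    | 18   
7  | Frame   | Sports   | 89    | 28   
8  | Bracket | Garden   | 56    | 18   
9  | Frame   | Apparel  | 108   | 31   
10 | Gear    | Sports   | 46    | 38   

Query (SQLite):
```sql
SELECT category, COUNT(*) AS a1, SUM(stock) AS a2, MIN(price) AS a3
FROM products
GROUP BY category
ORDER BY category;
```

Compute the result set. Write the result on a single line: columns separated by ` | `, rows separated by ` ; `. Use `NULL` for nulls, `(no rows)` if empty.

Apparel | 2 | 31 | 25 ; Auto | 2 | 31 | 56 ; Garden | 2 | 36 | 56 ; Sports | 4 | 143 | 8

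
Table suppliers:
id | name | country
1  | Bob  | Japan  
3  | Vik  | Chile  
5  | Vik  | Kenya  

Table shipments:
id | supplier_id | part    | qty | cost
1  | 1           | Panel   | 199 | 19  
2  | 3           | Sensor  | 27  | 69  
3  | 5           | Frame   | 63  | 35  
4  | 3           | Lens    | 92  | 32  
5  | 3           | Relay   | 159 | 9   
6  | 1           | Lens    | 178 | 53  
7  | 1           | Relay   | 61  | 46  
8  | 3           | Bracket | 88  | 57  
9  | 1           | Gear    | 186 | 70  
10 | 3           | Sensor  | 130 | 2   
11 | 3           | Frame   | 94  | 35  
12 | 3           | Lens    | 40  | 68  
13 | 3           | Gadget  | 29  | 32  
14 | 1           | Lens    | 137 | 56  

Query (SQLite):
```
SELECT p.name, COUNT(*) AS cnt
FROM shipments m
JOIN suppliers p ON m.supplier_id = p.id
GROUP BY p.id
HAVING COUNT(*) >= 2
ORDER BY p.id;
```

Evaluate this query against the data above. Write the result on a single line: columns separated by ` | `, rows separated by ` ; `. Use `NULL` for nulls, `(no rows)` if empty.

Join each shipments row to its suppliers via supplier_id.
Group joined rows by suppliers.id; compute COUNT(*) per group.
HAVING: keep groups with count ≥ 2.
  1: ids {1, 6, 7, 9, 14} → COUNT(*)=5
  3: ids {2, 4, 5, 8, 10, 11, 12, 13} → COUNT(*)=8
  5: ids {3} → COUNT(*)=1

Bob | 5 ; Vik | 8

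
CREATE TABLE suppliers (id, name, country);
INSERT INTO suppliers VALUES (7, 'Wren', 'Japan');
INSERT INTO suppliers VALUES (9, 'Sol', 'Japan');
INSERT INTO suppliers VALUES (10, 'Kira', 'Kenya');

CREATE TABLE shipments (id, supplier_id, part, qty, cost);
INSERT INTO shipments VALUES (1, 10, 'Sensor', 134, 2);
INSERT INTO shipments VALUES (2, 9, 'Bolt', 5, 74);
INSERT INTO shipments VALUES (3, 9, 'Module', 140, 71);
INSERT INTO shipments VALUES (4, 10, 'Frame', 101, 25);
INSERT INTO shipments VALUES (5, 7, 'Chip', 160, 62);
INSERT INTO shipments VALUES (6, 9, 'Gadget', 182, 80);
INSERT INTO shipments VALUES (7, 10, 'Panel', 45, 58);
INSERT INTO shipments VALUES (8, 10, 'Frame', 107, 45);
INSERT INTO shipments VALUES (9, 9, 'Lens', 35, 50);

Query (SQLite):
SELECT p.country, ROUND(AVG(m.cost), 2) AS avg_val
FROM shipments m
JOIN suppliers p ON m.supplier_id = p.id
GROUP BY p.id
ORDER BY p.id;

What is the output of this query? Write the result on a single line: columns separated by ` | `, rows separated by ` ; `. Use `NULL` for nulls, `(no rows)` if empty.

Japan | 62 ; Japan | 68.75 ; Kenya | 32.5

Join each shipments row to its suppliers via supplier_id.
Group joined rows by suppliers.id; compute ROUND(AVG(m.cost), 2) per group.
  7: ids {5} → ROUND(AVG(m.cost), 2)=62
  9: ids {2, 3, 6, 9} → ROUND(AVG(m.cost), 2)=68.75
  10: ids {1, 4, 7, 8} → ROUND(AVG(m.cost), 2)=32.5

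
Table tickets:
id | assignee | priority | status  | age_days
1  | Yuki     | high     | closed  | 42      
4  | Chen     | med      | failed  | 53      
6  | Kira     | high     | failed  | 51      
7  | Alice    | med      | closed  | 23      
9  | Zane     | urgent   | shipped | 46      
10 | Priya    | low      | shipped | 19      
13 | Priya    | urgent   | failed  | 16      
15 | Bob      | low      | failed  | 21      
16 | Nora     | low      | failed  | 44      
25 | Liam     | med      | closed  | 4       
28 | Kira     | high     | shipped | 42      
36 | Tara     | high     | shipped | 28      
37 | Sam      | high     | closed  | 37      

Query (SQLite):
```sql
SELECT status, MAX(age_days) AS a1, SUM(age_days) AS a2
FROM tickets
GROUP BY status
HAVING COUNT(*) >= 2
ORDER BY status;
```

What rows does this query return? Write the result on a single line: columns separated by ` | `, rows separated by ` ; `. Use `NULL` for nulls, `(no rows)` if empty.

closed | 42 | 106 ; failed | 53 | 185 ; shipped | 46 | 135

Group tickets by status.
Per group compute: MAX(age_days), SUM(age_days).
HAVING: drop groups with fewer than 2 rows.
  closed: ids {1, 7, 25, 37} → MAX(age_days)=42, SUM(age_days)=106
  failed: ids {4, 6, 13, 15, 16} → MAX(age_days)=53, SUM(age_days)=185
  shipped: ids {9, 10, 28, 36} → MAX(age_days)=46, SUM(age_days)=135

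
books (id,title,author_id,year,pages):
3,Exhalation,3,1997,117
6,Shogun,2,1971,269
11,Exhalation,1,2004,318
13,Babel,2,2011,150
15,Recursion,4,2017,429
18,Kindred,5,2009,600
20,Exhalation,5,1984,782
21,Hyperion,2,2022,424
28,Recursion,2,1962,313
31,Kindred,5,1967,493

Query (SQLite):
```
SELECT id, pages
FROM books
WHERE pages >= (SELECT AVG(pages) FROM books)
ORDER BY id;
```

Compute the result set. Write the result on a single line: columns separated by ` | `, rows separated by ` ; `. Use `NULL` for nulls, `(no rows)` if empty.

15 | 429 ; 18 | 600 ; 20 | 782 ; 21 | 424 ; 31 | 493

Scalar subquery: AVG(pages) over all books rows = 389.5.
Keep rows where pages >= that value.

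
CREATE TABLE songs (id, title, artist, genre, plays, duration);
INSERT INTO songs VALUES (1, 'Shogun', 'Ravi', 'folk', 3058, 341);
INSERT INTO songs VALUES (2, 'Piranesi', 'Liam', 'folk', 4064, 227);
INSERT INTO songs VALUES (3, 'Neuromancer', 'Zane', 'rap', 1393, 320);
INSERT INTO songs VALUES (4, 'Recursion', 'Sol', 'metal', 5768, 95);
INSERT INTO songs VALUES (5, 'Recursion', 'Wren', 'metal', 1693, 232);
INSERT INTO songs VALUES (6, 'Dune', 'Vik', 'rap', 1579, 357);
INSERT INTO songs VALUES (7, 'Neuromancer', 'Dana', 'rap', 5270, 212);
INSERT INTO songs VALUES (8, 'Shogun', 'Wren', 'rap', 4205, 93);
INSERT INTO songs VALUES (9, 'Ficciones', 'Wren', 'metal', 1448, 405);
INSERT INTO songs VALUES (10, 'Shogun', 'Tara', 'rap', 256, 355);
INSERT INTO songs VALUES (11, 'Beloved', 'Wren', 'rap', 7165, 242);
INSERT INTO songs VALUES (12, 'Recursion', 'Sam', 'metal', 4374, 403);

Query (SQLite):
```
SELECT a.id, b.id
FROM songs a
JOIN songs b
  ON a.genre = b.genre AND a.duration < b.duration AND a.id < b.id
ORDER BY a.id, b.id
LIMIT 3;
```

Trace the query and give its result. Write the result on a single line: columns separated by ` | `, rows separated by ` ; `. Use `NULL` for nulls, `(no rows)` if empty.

Pairs (a,b) with same genre, a.duration < b.duration, a.id < b.id.
genre groups: folk:{1,2} metal:{4,5,9,12} rap:{3,6,7,8,10,11}
Ordered by (a.id, b.id); first 3.

3 | 6 ; 3 | 10 ; 4 | 5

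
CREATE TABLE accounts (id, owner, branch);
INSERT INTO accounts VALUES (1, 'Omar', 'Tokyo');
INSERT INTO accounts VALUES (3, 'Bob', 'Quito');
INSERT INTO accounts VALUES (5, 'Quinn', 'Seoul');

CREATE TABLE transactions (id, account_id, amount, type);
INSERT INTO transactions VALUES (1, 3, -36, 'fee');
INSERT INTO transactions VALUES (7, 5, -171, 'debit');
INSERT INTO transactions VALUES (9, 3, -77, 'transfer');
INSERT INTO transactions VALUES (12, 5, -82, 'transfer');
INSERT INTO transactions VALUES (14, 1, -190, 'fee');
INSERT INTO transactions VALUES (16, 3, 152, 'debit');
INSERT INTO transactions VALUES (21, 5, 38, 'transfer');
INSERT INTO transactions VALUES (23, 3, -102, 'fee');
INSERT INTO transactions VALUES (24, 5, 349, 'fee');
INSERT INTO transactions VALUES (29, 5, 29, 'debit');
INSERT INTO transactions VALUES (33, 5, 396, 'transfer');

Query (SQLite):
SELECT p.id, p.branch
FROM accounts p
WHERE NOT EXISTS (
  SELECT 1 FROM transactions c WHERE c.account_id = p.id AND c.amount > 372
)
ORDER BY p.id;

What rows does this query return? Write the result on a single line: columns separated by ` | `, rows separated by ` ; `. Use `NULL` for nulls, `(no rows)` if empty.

For each accounts row, check whether any transactions with matching account_id has amount > 372.
Keep rows where that is false.

1 | Tokyo ; 3 | Quito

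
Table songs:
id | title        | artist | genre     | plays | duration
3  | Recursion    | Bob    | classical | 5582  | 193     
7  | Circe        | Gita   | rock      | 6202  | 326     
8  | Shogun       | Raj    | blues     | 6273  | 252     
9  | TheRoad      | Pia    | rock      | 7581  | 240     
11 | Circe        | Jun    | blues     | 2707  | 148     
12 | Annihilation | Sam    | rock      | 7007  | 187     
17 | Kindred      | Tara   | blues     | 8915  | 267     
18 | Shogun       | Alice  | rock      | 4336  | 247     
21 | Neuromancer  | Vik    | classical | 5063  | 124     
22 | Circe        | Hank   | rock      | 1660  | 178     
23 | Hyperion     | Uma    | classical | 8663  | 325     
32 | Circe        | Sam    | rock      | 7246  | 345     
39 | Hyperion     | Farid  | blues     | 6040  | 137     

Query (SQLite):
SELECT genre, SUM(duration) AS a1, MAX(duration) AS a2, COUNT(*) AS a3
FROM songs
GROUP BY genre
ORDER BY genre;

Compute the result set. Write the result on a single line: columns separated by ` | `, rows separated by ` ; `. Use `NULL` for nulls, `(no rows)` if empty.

blues | 804 | 267 | 4 ; classical | 642 | 325 | 3 ; rock | 1523 | 345 | 6

Group songs by genre.
Per group compute: SUM(duration), MAX(duration), COUNT(*).
  blues: ids {8, 11, 17, 39} → SUM(duration)=804, MAX(duration)=267, COUNT(*)=4
  classical: ids {3, 21, 23} → SUM(duration)=642, MAX(duration)=325, COUNT(*)=3
  rock: ids {7, 9, 12, 18, 22, 32} → SUM(duration)=1523, MAX(duration)=345, COUNT(*)=6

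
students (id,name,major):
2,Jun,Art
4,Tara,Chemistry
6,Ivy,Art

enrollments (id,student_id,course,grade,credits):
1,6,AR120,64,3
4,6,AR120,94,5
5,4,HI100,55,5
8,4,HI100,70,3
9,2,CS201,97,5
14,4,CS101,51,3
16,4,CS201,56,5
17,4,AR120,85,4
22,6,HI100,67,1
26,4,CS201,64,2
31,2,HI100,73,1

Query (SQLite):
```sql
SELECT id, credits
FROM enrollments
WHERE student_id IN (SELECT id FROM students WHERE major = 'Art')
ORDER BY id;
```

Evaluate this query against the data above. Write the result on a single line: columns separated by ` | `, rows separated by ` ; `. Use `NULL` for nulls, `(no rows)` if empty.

Inner query: students.id where major = 'Art'.
Outer: keep enrollments rows whose student_id is in that set.
Inner query → {2, 6}

1 | 3 ; 4 | 5 ; 9 | 5 ; 22 | 1 ; 31 | 1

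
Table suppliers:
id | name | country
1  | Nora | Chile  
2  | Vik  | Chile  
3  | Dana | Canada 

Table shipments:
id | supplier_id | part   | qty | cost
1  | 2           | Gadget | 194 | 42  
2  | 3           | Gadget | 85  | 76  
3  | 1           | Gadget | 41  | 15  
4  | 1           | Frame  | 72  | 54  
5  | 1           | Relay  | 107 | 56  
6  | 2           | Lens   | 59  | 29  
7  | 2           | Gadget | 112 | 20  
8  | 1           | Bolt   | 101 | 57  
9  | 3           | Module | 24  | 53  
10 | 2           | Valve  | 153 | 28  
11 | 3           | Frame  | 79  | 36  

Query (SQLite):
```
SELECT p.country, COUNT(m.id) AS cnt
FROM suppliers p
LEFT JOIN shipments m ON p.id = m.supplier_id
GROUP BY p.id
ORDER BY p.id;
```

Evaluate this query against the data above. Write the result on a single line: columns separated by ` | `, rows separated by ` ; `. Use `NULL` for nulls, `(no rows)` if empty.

Chile | 4 ; Chile | 4 ; Canada | 3

LEFT JOIN keeps every suppliers row; unmatched ones get NULL for shipments columns.
Group by suppliers.id and compute COUNT(m.id). COUNT(col) of an all-NULL group is 0.
  1: ids {3, 4, 5, 8} → COUNT(m.id)=4
  2: ids {1, 6, 7, 10} → COUNT(m.id)=4
  3: ids {2, 9, 11} → COUNT(m.id)=3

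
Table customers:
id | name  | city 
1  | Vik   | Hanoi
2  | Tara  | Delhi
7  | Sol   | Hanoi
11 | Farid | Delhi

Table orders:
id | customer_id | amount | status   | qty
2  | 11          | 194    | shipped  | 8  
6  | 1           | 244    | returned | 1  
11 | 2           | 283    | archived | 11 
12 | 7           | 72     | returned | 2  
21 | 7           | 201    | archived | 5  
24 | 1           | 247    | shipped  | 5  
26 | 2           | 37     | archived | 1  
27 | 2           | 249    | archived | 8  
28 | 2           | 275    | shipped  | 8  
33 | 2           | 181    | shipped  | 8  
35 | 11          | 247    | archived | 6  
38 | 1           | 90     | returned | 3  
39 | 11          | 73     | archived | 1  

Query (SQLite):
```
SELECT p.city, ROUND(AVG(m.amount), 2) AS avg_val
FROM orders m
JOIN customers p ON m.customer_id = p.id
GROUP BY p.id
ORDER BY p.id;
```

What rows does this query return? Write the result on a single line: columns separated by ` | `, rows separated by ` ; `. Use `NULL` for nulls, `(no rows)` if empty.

Hanoi | 193.67 ; Delhi | 205 ; Hanoi | 136.5 ; Delhi | 171.33

Join each orders row to its customers via customer_id.
Group joined rows by customers.id; compute ROUND(AVG(m.amount), 2) per group.
  1: ids {6, 24, 38} → ROUND(AVG(m.amount), 2)=193.67
  2: ids {11, 26, 27, 28, 33} → ROUND(AVG(m.amount), 2)=205
  7: ids {12, 21} → ROUND(AVG(m.amount), 2)=136.5
  11: ids {2, 35, 39} → ROUND(AVG(m.amount), 2)=171.33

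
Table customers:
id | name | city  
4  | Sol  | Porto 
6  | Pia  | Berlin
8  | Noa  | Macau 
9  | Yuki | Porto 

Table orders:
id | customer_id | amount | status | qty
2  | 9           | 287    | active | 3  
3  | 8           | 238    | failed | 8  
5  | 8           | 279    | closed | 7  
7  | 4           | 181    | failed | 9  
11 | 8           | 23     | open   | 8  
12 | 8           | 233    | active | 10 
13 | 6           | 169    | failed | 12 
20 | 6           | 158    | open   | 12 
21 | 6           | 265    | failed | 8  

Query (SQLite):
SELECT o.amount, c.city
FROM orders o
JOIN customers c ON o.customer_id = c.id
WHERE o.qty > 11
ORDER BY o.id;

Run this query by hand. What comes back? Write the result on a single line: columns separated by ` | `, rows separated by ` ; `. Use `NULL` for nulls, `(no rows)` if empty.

169 | Berlin ; 158 | Berlin

Each orders row matches the customers row where customer_id = customers.id.
Then keep rows with o.qty > 11.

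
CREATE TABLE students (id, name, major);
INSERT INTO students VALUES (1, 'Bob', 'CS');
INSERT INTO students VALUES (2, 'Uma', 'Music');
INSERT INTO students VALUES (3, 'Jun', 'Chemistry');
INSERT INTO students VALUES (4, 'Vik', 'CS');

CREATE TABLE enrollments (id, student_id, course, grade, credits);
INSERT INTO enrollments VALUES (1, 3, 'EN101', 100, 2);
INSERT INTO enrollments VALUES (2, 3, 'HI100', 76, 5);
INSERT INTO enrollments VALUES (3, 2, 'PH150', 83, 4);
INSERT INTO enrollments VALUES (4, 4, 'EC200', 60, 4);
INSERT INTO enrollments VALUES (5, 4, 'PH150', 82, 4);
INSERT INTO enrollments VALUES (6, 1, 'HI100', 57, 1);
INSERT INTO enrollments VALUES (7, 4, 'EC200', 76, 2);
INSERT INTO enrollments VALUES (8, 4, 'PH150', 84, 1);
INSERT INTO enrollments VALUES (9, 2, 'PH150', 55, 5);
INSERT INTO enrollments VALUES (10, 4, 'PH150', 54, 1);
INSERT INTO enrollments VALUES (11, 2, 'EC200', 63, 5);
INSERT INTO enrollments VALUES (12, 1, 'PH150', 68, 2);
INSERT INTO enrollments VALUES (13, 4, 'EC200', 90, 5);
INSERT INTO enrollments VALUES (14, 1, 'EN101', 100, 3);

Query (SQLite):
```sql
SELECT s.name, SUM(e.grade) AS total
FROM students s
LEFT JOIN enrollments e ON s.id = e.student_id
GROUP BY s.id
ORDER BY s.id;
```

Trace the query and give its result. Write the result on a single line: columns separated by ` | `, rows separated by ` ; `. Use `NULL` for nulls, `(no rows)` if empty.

Bob | 225 ; Uma | 201 ; Jun | 176 ; Vik | 446

LEFT JOIN keeps every students row; unmatched ones get NULL for enrollments columns.
Group by students.id and compute SUM(e.grade). SUM over an all-NULL group is NULL.
  1: ids {6, 12, 14} → SUM(e.grade)=225
  2: ids {3, 9, 11} → SUM(e.grade)=201
  3: ids {1, 2} → SUM(e.grade)=176
  4: ids {4, 5, 7, 8, 10, 13} → SUM(e.grade)=446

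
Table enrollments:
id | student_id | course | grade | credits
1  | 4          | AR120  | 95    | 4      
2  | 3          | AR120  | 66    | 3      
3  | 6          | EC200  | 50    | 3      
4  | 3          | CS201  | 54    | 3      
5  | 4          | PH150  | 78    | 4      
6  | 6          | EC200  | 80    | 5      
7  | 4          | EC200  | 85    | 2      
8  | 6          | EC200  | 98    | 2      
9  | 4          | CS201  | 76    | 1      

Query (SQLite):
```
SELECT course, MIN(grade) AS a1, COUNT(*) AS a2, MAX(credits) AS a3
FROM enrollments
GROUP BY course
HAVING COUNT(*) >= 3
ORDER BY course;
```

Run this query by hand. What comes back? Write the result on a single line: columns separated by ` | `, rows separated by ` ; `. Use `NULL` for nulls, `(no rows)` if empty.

Group enrollments by course.
Per group compute: MIN(grade), COUNT(*), MAX(credits).
HAVING: drop groups with fewer than 3 rows.
  AR120: ids {1, 2} → MIN(grade)=66, COUNT(*)=2, MAX(credits)=4
  CS201: ids {4, 9} → MIN(grade)=54, COUNT(*)=2, MAX(credits)=3
  EC200: ids {3, 6, 7, 8} → MIN(grade)=50, COUNT(*)=4, MAX(credits)=5
  PH150: ids {5} → MIN(grade)=78, COUNT(*)=1, MAX(credits)=4

EC200 | 50 | 4 | 5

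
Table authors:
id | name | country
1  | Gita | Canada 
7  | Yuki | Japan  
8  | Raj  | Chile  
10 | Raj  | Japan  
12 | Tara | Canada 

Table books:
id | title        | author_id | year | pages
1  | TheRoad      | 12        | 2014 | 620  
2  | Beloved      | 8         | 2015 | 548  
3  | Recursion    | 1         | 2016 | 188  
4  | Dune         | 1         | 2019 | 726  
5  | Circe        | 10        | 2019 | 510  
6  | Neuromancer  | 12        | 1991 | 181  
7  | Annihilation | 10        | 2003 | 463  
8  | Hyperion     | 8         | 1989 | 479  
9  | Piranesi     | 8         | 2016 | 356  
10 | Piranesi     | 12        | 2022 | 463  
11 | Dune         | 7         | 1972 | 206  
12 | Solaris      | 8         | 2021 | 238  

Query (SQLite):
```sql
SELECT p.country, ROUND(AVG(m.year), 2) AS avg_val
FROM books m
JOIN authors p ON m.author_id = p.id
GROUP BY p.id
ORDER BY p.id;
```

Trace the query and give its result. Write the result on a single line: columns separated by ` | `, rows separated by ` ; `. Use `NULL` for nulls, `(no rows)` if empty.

Join each books row to its authors via author_id.
Group joined rows by authors.id; compute ROUND(AVG(m.year), 2) per group.
  1: ids {3, 4} → ROUND(AVG(m.year), 2)=2017.5
  7: ids {11} → ROUND(AVG(m.year), 2)=1972
  8: ids {2, 8, 9, 12} → ROUND(AVG(m.year), 2)=2010.25
  10: ids {5, 7} → ROUND(AVG(m.year), 2)=2011
  12: ids {1, 6, 10} → ROUND(AVG(m.year), 2)=2009

Canada | 2017.5 ; Japan | 1972 ; Chile | 2010.25 ; Japan | 2011 ; Canada | 2009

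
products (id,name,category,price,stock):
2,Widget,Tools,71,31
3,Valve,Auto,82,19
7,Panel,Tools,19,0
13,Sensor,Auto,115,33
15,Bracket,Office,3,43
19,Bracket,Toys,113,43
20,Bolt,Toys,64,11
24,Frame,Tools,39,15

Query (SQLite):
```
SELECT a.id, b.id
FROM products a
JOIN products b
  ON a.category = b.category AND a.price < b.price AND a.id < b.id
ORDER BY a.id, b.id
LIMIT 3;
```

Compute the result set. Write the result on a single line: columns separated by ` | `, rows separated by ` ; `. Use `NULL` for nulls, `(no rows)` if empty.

Pairs (a,b) with same category, a.price < b.price, a.id < b.id.
category groups: Auto:{3,13} Office:{15} Tools:{2,7,24} Toys:{19,20}
Ordered by (a.id, b.id); first 3.

3 | 13 ; 7 | 24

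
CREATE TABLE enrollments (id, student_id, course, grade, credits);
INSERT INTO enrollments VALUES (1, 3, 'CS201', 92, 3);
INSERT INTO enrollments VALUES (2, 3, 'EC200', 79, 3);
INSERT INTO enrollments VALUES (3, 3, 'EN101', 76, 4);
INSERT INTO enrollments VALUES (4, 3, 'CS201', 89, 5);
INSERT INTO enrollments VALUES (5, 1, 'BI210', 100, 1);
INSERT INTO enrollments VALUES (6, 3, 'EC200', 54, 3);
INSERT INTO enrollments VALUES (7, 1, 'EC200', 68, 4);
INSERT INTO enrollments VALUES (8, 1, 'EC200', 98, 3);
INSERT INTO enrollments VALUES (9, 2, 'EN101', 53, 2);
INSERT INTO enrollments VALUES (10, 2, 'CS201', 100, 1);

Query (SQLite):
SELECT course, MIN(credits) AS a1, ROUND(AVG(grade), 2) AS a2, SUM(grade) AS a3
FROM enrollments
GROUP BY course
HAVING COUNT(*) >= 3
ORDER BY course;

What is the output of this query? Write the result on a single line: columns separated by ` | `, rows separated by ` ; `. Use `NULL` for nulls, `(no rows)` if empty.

CS201 | 1 | 93.67 | 281 ; EC200 | 3 | 74.75 | 299

Group enrollments by course.
Per group compute: MIN(credits), ROUND(AVG(grade), 2), SUM(grade).
HAVING: drop groups with fewer than 3 rows.
  BI210: ids {5} → MIN(credits)=1, ROUND(AVG(grade), 2)=100, SUM(grade)=100
  CS201: ids {1, 4, 10} → MIN(credits)=1, ROUND(AVG(grade), 2)=93.67, SUM(grade)=281
  EC200: ids {2, 6, 7, 8} → MIN(credits)=3, ROUND(AVG(grade), 2)=74.75, SUM(grade)=299
  EN101: ids {3, 9} → MIN(credits)=2, ROUND(AVG(grade), 2)=64.5, SUM(grade)=129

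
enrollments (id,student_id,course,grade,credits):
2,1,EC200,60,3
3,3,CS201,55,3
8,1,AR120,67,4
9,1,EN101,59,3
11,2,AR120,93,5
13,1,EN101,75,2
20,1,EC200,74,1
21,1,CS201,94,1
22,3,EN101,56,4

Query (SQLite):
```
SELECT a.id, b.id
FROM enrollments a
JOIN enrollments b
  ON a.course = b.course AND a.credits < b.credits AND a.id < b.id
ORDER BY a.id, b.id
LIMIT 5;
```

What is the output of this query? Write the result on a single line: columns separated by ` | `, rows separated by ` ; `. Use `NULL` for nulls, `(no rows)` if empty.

Pairs (a,b) with same course, a.credits < b.credits, a.id < b.id.
course groups: AR120:{8,11} CS201:{3,21} EC200:{2,20} EN101:{9,13,22}
Ordered by (a.id, b.id); first 5.

8 | 11 ; 9 | 22 ; 13 | 22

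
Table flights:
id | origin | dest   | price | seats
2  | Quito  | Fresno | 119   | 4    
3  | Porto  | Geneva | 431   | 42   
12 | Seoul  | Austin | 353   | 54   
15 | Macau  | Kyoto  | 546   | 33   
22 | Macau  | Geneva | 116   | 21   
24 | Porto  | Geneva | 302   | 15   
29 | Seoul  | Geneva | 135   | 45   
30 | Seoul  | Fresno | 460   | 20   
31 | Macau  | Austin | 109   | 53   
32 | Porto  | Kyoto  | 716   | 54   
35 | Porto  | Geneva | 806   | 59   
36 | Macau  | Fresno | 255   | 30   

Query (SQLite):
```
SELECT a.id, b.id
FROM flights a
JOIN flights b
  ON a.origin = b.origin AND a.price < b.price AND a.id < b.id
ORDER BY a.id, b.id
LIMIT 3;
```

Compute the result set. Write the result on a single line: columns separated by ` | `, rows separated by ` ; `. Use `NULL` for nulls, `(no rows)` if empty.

Pairs (a,b) with same origin, a.price < b.price, a.id < b.id.
origin groups: Macau:{15,22,31,36} Porto:{3,24,32,35} Quito:{2} Seoul:{12,29,30}
Ordered by (a.id, b.id); first 3.

3 | 32 ; 3 | 35 ; 12 | 30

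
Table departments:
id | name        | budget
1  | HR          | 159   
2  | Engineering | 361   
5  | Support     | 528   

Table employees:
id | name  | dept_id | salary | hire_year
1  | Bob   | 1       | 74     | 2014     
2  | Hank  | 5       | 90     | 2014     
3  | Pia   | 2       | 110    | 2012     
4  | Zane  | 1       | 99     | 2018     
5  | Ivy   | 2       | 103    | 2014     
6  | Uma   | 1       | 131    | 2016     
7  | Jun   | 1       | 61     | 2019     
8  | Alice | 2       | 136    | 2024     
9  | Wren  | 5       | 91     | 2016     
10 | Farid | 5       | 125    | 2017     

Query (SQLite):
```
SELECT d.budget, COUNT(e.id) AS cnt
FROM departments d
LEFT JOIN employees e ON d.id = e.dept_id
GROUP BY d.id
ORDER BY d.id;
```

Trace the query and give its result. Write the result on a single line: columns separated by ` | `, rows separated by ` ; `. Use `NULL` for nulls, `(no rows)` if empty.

LEFT JOIN keeps every departments row; unmatched ones get NULL for employees columns.
Group by departments.id and compute COUNT(e.id). COUNT(col) of an all-NULL group is 0.
  1: ids {1, 4, 6, 7} → COUNT(e.id)=4
  2: ids {3, 5, 8} → COUNT(e.id)=3
  5: ids {2, 9, 10} → COUNT(e.id)=3

159 | 4 ; 361 | 3 ; 528 | 3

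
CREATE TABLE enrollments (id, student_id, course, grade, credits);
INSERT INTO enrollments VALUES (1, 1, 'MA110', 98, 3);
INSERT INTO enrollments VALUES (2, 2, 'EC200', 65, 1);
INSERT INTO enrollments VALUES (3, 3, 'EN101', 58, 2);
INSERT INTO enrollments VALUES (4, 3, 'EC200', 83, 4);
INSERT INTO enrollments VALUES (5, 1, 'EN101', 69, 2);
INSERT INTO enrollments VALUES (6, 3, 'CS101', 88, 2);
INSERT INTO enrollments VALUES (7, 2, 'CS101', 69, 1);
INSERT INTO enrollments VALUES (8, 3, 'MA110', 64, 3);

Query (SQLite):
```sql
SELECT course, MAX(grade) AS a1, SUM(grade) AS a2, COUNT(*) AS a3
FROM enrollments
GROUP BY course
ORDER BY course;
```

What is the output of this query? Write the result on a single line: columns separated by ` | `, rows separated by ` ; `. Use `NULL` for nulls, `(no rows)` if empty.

Group enrollments by course.
Per group compute: MAX(grade), SUM(grade), COUNT(*).
  CS101: ids {6, 7} → MAX(grade)=88, SUM(grade)=157, COUNT(*)=2
  EC200: ids {2, 4} → MAX(grade)=83, SUM(grade)=148, COUNT(*)=2
  EN101: ids {3, 5} → MAX(grade)=69, SUM(grade)=127, COUNT(*)=2
  MA110: ids {1, 8} → MAX(grade)=98, SUM(grade)=162, COUNT(*)=2

CS101 | 88 | 157 | 2 ; EC200 | 83 | 148 | 2 ; EN101 | 69 | 127 | 2 ; MA110 | 98 | 162 | 2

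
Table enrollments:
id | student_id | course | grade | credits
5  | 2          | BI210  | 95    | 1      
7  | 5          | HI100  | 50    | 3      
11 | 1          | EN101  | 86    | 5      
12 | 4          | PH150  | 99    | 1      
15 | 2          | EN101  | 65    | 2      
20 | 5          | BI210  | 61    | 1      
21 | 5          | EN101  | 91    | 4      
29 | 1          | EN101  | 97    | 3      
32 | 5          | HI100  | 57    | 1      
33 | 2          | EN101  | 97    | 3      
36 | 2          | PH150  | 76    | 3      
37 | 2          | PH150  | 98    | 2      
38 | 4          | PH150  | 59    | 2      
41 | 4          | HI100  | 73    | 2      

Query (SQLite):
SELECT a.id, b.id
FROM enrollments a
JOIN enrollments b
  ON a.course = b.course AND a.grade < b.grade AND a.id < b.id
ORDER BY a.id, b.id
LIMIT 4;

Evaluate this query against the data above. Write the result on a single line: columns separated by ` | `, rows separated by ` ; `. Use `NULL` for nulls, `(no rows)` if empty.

7 | 32 ; 7 | 41 ; 11 | 21 ; 11 | 29

Pairs (a,b) with same course, a.grade < b.grade, a.id < b.id.
course groups: BI210:{5,20} EN101:{11,15,21,29,33} HI100:{7,32,41} PH150:{12,36,37,38}
Ordered by (a.id, b.id); first 4.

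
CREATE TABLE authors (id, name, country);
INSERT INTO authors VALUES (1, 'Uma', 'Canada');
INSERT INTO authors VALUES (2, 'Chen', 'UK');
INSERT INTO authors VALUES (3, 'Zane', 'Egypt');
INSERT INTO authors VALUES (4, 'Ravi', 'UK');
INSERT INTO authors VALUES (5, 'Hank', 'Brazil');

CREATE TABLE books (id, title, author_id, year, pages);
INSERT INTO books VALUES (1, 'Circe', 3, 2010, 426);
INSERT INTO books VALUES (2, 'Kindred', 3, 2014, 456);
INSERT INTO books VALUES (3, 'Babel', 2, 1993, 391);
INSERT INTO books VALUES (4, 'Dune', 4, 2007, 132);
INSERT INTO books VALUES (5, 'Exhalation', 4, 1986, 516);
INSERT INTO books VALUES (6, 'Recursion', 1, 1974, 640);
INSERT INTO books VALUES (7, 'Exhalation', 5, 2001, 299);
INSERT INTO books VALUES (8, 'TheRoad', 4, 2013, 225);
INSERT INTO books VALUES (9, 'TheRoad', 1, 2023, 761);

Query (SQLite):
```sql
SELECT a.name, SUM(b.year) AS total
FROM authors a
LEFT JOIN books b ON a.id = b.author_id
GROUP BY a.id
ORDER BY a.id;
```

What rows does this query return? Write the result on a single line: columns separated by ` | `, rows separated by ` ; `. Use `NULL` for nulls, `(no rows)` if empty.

LEFT JOIN keeps every authors row; unmatched ones get NULL for books columns.
Group by authors.id and compute SUM(b.year). SUM over an all-NULL group is NULL.
  1: ids {6, 9} → SUM(b.year)=3997
  2: ids {3} → SUM(b.year)=1993
  3: ids {1, 2} → SUM(b.year)=4024
  4: ids {4, 5, 8} → SUM(b.year)=6006
  5: ids {7} → SUM(b.year)=2001

Uma | 3997 ; Chen | 1993 ; Zane | 4024 ; Ravi | 6006 ; Hank | 2001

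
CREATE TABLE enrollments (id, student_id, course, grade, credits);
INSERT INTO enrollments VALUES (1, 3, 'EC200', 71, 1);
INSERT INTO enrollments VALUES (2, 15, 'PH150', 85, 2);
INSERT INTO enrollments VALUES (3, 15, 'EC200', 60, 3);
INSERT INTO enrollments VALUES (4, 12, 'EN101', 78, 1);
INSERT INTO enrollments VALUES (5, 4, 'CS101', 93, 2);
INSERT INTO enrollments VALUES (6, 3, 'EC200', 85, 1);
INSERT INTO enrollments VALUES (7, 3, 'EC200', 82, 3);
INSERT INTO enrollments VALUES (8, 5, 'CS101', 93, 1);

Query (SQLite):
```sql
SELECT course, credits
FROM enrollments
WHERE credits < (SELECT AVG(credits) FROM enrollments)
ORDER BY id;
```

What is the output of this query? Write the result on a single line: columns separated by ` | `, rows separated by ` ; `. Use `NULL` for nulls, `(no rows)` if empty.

Scalar subquery: AVG(credits) over all enrollments rows = 1.75.
Keep rows where credits < that value.

EC200 | 1 ; EN101 | 1 ; EC200 | 1 ; CS101 | 1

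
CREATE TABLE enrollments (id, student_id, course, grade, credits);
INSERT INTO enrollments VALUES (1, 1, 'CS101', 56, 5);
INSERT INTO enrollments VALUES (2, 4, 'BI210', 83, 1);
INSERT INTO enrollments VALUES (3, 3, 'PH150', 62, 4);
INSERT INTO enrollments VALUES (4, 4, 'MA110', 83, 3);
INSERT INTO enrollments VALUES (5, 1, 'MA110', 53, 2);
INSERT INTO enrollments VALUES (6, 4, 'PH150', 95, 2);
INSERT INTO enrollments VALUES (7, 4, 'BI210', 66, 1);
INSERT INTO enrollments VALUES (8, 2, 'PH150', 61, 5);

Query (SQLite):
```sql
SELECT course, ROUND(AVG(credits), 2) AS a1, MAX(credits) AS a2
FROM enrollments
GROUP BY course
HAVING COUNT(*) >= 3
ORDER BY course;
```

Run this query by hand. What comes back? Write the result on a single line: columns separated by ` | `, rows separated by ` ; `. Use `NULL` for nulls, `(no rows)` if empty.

Group enrollments by course.
Per group compute: ROUND(AVG(credits), 2), MAX(credits).
HAVING: drop groups with fewer than 3 rows.
  BI210: ids {2, 7} → ROUND(AVG(credits), 2)=1, MAX(credits)=1
  CS101: ids {1} → ROUND(AVG(credits), 2)=5, MAX(credits)=5
  MA110: ids {4, 5} → ROUND(AVG(credits), 2)=2.5, MAX(credits)=3
  PH150: ids {3, 6, 8} → ROUND(AVG(credits), 2)=3.67, MAX(credits)=5

PH150 | 3.67 | 5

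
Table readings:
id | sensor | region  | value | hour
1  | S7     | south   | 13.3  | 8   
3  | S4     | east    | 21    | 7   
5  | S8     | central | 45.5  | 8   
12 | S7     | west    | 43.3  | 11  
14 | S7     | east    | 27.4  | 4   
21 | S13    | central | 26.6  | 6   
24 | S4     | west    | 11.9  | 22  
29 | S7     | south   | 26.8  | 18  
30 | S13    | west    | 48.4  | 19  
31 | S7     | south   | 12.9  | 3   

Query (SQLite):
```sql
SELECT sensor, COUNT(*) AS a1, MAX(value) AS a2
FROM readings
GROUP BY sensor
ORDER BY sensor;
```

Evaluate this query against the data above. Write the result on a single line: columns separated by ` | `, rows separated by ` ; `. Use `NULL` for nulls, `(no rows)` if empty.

S13 | 2 | 48.4 ; S4 | 2 | 21 ; S7 | 5 | 43.3 ; S8 | 1 | 45.5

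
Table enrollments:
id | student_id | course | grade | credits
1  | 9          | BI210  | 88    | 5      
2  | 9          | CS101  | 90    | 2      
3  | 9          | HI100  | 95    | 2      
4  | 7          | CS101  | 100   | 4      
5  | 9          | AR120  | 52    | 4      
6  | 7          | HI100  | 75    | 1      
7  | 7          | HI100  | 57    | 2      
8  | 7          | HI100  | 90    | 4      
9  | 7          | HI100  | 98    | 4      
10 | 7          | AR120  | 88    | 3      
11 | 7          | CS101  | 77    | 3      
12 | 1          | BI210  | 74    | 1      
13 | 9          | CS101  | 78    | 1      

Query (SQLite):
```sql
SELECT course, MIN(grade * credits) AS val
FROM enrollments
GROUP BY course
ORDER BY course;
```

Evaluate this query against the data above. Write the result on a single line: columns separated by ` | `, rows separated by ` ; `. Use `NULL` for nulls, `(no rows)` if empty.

For each row compute grade * credits.
Group by course; take MIN of the expression per group.
  AR120: ids {5, 10} → MIN(grade * credits)=208
  BI210: ids {1, 12} → MIN(grade * credits)=74
  CS101: ids {2, 4, 11, 13} → MIN(grade * credits)=78
  HI100: ids {3, 6, 7, 8, 9} → MIN(grade * credits)=75

AR120 | 208 ; BI210 | 74 ; CS101 | 78 ; HI100 | 75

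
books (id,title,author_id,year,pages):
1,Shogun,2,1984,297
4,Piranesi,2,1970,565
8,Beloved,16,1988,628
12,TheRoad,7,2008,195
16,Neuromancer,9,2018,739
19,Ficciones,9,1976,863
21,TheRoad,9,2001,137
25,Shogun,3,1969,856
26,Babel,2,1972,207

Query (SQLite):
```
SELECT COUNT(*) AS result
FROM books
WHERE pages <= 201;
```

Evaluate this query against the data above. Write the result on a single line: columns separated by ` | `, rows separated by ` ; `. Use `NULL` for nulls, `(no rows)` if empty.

Rows where pages <= 201 → year values: [2008, 2001].
COUNT(*) counts rows → 2.

2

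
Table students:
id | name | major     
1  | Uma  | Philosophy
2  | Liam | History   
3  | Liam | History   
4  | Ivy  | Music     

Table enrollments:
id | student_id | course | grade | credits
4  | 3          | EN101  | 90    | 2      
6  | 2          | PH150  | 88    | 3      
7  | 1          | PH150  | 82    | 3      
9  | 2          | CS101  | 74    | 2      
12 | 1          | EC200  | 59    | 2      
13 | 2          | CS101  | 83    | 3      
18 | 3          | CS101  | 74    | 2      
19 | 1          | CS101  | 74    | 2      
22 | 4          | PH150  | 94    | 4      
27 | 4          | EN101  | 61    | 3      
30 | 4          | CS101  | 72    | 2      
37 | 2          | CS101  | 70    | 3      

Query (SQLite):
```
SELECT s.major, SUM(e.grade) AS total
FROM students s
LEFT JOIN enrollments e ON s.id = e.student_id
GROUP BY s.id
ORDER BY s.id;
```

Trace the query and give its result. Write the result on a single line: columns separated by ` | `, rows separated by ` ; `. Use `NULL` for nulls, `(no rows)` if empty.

Philosophy | 215 ; History | 315 ; History | 164 ; Music | 227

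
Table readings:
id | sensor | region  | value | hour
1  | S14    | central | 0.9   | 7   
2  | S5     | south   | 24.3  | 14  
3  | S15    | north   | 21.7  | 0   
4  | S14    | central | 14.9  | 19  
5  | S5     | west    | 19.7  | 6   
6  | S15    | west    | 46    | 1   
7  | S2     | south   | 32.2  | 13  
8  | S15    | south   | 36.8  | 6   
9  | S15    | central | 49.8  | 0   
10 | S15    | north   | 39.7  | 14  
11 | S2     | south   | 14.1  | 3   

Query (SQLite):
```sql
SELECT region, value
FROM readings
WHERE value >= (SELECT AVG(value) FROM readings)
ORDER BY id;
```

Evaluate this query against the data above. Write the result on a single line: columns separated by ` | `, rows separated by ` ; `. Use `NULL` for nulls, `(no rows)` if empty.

west | 46 ; south | 32.2 ; south | 36.8 ; central | 49.8 ; north | 39.7

Scalar subquery: AVG(value) over all readings rows = 27.281818 (≈; comparison uses full precision).
Keep rows where value >= that value.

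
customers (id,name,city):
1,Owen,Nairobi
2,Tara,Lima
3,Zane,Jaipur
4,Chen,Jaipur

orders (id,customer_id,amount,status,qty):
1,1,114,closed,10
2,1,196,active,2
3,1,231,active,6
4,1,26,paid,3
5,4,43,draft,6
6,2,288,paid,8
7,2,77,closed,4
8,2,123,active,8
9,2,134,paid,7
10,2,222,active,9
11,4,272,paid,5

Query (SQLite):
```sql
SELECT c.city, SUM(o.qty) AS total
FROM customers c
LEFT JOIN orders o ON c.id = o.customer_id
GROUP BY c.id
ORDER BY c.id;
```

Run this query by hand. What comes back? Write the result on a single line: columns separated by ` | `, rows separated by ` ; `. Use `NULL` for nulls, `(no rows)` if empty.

LEFT JOIN keeps every customers row; unmatched ones get NULL for orders columns.
Group by customers.id and compute SUM(o.qty). SUM over an all-NULL group is NULL.
  1: ids {1, 2, 3, 4} → SUM(o.qty)=21
  2: ids {6, 7, 8, 9, 10} → SUM(o.qty)=36
  3: ids {—} → SUM(o.qty)=NULL
  4: ids {5, 11} → SUM(o.qty)=11

Nairobi | 21 ; Lima | 36 ; Jaipur | NULL ; Jaipur | 11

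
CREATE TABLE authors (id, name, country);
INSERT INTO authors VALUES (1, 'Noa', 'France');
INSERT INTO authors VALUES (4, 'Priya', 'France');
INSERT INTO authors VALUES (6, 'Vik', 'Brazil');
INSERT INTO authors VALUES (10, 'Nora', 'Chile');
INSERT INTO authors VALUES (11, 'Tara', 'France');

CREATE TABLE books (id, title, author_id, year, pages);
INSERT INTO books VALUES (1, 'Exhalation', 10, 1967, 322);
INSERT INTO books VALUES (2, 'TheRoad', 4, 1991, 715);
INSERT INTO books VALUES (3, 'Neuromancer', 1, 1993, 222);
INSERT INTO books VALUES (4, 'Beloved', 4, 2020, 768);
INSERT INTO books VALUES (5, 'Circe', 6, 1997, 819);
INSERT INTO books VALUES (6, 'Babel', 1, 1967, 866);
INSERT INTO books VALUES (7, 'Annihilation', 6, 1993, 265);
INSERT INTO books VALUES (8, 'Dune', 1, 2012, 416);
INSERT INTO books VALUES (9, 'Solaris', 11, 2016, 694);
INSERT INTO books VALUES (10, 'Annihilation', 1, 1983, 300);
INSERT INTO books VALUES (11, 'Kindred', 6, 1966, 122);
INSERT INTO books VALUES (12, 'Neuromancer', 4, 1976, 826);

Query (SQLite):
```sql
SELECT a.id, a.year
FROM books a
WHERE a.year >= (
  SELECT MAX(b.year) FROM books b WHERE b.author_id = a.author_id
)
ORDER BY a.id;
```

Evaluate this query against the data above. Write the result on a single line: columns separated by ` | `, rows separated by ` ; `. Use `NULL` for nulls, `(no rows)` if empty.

1 | 1967 ; 4 | 2020 ; 5 | 1997 ; 8 | 2012 ; 9 | 2016

For each books row a, compute MAX(year) over rows sharing a.author_id.
Keep row a if a.year >= that per-group MAX.
  author_id=1: MAX(year) = 2012
  author_id=4: MAX(year) = 2020
  author_id=6: MAX(year) = 1997
  author_id=10: MAX(year) = 1967
  author_id=11: MAX(year) = 2016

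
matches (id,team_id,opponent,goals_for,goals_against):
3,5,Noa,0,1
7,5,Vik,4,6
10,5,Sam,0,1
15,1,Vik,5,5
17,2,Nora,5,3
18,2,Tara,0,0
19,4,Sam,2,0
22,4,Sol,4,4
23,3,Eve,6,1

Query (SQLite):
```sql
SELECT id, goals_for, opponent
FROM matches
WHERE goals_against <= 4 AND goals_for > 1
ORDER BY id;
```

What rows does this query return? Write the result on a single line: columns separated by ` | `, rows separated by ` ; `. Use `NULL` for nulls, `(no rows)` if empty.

17 | 5 | Nora ; 19 | 2 | Sam ; 22 | 4 | Sol ; 23 | 6 | Eve

goals_against <= 4: ids {3, 10, 17, 18, 19, 22, 23}
goals_for > 1: ids {7, 15, 17, 19, 22, 23}
Combine with AND.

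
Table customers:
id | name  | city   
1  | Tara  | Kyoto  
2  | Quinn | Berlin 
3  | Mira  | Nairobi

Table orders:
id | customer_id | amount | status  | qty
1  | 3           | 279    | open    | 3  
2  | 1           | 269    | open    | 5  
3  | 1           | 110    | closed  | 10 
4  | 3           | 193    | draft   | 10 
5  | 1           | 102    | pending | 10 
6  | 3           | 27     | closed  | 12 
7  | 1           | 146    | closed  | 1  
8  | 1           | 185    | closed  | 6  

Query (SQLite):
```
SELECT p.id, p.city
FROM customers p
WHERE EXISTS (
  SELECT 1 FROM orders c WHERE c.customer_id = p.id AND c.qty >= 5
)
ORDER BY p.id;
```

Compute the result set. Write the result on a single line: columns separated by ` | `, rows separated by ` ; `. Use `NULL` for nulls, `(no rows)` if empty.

For each customers row, check whether any orders with matching customer_id has qty >= 5.
Keep rows where that is true.

1 | Kyoto ; 3 | Nairobi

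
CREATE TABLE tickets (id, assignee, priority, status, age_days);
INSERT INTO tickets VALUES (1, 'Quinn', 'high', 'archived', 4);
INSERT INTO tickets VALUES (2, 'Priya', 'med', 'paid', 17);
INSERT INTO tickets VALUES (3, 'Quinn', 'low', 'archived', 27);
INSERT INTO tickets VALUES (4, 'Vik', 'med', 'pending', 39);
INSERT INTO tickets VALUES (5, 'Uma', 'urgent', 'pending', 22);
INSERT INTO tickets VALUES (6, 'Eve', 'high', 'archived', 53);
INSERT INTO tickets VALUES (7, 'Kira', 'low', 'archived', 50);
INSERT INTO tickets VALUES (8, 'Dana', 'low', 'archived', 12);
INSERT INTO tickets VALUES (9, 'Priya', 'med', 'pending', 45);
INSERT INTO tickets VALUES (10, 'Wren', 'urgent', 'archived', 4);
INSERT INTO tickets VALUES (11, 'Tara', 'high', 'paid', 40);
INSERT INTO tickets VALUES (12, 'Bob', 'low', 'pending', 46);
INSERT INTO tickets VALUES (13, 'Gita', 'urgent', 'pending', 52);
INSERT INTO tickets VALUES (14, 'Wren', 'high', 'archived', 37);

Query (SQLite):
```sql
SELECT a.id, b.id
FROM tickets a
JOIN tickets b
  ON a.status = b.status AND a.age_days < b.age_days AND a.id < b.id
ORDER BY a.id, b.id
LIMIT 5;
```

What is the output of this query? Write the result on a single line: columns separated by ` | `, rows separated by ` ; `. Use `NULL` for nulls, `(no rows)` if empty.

1 | 3 ; 1 | 6 ; 1 | 7 ; 1 | 8 ; 1 | 14

Pairs (a,b) with same status, a.age_days < b.age_days, a.id < b.id.
status groups: archived:{1,3,6,7,8,10,14} paid:{2,11} pending:{4,5,9,12,13}
Ordered by (a.id, b.id); first 5.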